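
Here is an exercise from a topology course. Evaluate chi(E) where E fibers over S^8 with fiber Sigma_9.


chi(S^8) = 2 (n even), chi(Sigma_9) = 2 - 2*9 = -16.
chi(E) = 2 * (-16) = -32

-32


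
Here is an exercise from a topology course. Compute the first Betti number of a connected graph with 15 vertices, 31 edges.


For a connected graph: rank(pi_1) = b_1 = E - V + 1 = 1 - chi.
chi = V - E = 15 - 31 = -16.
rank = 1 - (-16) = 31 - 15 + 1 = 17

17


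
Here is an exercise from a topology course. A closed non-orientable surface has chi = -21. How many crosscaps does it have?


chi = 2 - k for closed non-orientable surfaces with k crosscaps.
-21 = 2 - k
k = 2 - (-21) = 23

23


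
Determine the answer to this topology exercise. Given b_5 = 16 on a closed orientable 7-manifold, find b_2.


Poincare duality for closed orientable n-manifolds: b_k = b_{n-k}.
Here n = 7, so b_2 = b_5 = 16

16


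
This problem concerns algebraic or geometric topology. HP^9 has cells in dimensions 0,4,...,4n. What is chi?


HP^9 has one cell in each dimension 0, 4, ..., 4*9 (9+1 cells, all even-dim).
chi = 9 + 1 = 10

10


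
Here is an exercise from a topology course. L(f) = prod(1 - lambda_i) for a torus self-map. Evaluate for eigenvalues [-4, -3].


For a torus self-map: L(f) = det(I - A) where A acts on H_1.
L(f) = (1--4) * (1--3) = 5 * 4 = 20

20


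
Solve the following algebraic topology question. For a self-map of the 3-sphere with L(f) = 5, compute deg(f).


L(f) = 1 + (-1)^3 deg(f) on S^3.
5 = 1 + (-1)^3 * deg(f)
(-1)^3 * deg(f) = 4
deg(f) = -4

-4


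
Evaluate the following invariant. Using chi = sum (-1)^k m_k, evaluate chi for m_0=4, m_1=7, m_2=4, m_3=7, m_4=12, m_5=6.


Morse theory: chi(M) = sum_k (-1)^k m_k where m_k = #(index-k critical points).
= (4) + (-7) + (4) + (-7) + (12) + (-6) = 0

0


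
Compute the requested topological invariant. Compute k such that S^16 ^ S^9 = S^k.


S^m ^ S^n = S^{m+n}.
k = 16 + 9 = 25

25


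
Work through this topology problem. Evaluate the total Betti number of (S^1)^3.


b_k(T^3) = C(3,k), so the sum over k is sum_k C(3,k) = 2^3.
Total = 2^3 = 8

8


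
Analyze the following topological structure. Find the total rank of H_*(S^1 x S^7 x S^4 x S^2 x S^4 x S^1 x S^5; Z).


Total Betti number is multiplicative under products.
Each S^d (d>=1) has total Betti number 2.
There are 7 sphere factors.
Total = 2^7 = 128

128


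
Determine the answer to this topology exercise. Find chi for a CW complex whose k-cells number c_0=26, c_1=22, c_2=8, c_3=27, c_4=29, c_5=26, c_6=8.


chi = sum_k (-1)^k c_k.
= (-1)^0*26 + (-1)^1*22 + (-1)^2*8 + (-1)^3*27 + (-1)^4*29 + (-1)^5*26 + (-1)^6*8
= (26) + (-22) + (8) + (-27) + (29) + (-26) + (8)
= -4

-4


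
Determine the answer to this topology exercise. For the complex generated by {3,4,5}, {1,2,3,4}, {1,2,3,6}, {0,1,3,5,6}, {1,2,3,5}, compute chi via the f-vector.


Enumerate all faces; f-vector: f_0=7, f_1=18, f_2=19, f_3=8, f_4=1.
chi = sum (-1)^k f_k = 1

1


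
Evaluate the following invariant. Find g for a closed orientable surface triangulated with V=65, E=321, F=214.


chi = V - E + F = 65 - 321 + 214 = -42
For orientable closed surface: chi = 2 - 2g, so g = (2 - chi)/2.
g = (2 - (-42)) / 2 = 44 / 2 = 22

22


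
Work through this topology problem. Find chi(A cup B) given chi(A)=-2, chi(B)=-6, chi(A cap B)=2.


chi(A cup B) = chi(A) + chi(B) - chi(A cap B)
= -2 + (-6) - (2)
= -10

-10


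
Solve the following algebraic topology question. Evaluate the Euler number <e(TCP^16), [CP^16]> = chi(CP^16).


For any closed oriented manifold, <e(TM),[M]> = chi(M).
chi(CP^16) = 16+1 = 17

17


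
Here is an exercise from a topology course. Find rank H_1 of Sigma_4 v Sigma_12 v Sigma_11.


For a wedge X v Y: reduced H_k(X v Y) = H_k(X) + H_k(Y).
Each Sigma_g contributes b_1 = 2g.
b_1 = 8 + 24 + 22 = 54

54


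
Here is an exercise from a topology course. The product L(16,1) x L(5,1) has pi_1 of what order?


pi_1(X x Y) = pi_1(X) x pi_1(Y).
pi_1(L(16,1)) = Z/16, pi_1(L(5,1)) = Z/5.
|Z/16 x Z/5| = 16 * 5 = 80

80


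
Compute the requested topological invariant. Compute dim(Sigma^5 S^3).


Each suspension raises dimension by 1: Sigma S^n = S^{n+1}.
Sigma^5 S^3 = S^{3+5} = S^8

8


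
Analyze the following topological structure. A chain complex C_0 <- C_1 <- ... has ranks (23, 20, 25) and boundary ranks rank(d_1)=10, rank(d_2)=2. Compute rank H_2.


rank H_k = rank(ker d_k) - rank(im d_{k+1}).
rank(ker d_2) = rank(C_2) - rank(d_2) = 25 - 2 = 23.
rank(im d_{2+1}) = 0.
rank H_2 = 23 - 0 = 23

23


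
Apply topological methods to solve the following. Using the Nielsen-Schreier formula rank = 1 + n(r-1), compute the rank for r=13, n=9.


Nielsen-Schreier: an index-n subgroup of F_r is free of rank 1 + n(r-1).
Equivalently: chi(cover) = n*chi(base); chi(vee_r S^1) = 1 - 13 = -12.
chi(E) = 9*(-12) = -108; rank = 1 - chi(E) = 1 - (-108) = 109.
rank = 1 + 9*(13-1) = 1 + 108 = 109

109


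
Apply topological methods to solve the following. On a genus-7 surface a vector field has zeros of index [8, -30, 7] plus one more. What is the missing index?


Poincare-Hopf: sum of indices = chi(M).
chi(Sigma_7) = 2 - 2*7 = -12.
Sum of known indices = -15.
x = chi - (sum known) = -12 - (-15) = 3

3


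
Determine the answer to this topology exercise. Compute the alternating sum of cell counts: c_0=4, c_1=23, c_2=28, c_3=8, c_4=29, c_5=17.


chi = sum_k (-1)^k c_k.
= (-1)^0*4 + (-1)^1*23 + (-1)^2*28 + (-1)^3*8 + (-1)^4*29 + (-1)^5*17
= (4) + (-23) + (28) + (-8) + (29) + (-17)
= 13

13


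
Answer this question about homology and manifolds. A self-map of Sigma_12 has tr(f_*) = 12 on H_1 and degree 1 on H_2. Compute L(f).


L(f) = tr(f_0*) - tr(f_1*) + tr(f_2*).
= 1 - (12) + (1)
= -10

-10


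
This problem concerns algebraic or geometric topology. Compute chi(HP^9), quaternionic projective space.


HP^9 has one cell in each dimension 0, 4, ..., 4*9 (9+1 cells, all even-dim).
chi = 9 + 1 = 10

10


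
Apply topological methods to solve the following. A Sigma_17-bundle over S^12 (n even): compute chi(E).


chi(S^12) = 2 (n even), chi(Sigma_17) = 2 - 2*17 = -32.
chi(E) = 2 * (-32) = -64

-64


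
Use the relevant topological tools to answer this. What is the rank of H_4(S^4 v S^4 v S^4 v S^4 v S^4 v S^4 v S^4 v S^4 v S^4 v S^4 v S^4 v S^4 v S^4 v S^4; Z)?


For a wedge of spheres, H_k (k>0) is free on one generator per sphere of dimension k.
Spheres of dimension 4: count = 14.
b_4 = 14

14


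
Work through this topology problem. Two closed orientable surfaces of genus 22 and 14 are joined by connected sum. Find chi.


chi(Sigma_22) = 2 - 2*22 = -42
chi(Sigma_14) = 2 - 2*14 = -26
For surfaces: chi(A#B) = chi(A) + chi(B) - 2.
chi = -42 + -26 - 2 = -70

-70


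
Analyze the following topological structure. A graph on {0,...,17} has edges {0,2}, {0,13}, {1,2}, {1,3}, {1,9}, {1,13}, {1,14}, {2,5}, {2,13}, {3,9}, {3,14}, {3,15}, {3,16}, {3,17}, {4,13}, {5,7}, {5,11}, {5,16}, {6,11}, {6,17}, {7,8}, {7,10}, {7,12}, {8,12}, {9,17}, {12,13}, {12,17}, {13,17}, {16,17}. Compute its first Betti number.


b_1 = E - V + (number of components).
E = 29, V = 18, components = 1.
b_1 = 29 - 18 + 1 = 12

12


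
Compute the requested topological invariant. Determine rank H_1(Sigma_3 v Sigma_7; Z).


For a wedge: H_1(A v B) = H_1(A) + H_1(B).
b_1(Sigma_3) = 6, b_1(Sigma_7) = 14.
b_1 = 6 + 14 = 20

20


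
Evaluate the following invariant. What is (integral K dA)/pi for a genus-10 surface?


Gauss-Bonnet: integral K dA = 2*pi*chi(M).
chi(Sigma_10) = 2 - 2*10 = -18.
(integral K dA)/pi = 2*chi = 2*(-18) = -36

-36


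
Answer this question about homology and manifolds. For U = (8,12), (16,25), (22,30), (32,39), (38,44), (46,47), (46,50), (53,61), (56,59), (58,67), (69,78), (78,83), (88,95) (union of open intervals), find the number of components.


Sort and merge overlapping open intervals.
Merged: (8,12), (16,30), (32,44), (46,50), (53,67), (69,78), (78,83), (88,95).
Number of components = 8

8


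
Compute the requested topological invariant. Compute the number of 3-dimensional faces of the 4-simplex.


Delta^4 has 4+1 vertices. A 3-face is a choice of 3+1 vertices.
f_3 = C(4+1, 3+1) = C(5,4) = 5

5


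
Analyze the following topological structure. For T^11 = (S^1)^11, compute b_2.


By the Kunneth formula, b_k(T^n) = C(n,k).
b_2(T^11) = C(11,2).
C(11,2) = 11!/(2!*9!) = 55

55


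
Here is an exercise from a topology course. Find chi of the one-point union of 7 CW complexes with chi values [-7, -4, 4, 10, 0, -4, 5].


chi(A v B) = chi(A) + chi(B) - 1 (one point identified).
For 7 spaces: chi = (sum chi_i) - (7 - 1).
sum = 4; chi = 4 - 6 = -2

-2


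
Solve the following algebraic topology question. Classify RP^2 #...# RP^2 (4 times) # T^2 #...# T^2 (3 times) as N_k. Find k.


Since a >= 1, the sum is non-orientable; each T^2 can be replaced by RP^2 # RP^2 (since T^2#RP^2 = 3RP^2).
Total crosscaps k = 4 + 2*3 = 10.
Check via chi: chi = 4*1 + 3*0 - (4+3-1)*2 = -8 = 2 - k = -8. Consistent.

10


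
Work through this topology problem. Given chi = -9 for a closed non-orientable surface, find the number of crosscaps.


chi = 2 - k for closed non-orientable surfaces with k crosscaps.
-9 = 2 - k
k = 2 - (-9) = 11

11


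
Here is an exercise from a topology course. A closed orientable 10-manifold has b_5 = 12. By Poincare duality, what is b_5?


Poincare duality for closed orientable n-manifolds: b_k = b_{n-k}.
Here n = 10, so b_5 = b_5 = 12

12


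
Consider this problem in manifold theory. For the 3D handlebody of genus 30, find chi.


A genus-g handlebody deformation retracts to a wedge of g circles.
chi(vee_g S^1) = 1 - g.
chi(H_30) = 1 - 30 = -29

-29


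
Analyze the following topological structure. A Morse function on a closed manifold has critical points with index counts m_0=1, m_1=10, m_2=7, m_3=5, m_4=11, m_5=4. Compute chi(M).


Morse theory: chi(M) = sum_k (-1)^k m_k where m_k = #(index-k critical points).
= (1) + (-10) + (7) + (-5) + (11) + (-4) = 0

0


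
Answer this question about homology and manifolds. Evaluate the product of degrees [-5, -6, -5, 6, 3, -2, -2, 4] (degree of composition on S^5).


Degree is multiplicative: deg(composition) = product of degrees.
= (-5) * (-6) * (-5) * (6) * (3) * (-2) * (-2) * (4) = -43200

-43200


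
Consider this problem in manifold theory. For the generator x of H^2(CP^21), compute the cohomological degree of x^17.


|x| = 2 in H^*(CP^n).
|x^17| = 17 * |x| = 17 * 2 = 34

34


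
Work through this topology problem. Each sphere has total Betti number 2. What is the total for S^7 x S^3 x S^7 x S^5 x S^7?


Total Betti number is multiplicative under products.
Each S^d (d>=1) has total Betti number 2.
There are 5 sphere factors.
Total = 2^5 = 32

32


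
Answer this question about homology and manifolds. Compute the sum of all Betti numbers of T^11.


b_k(T^11) = C(11,k), so the sum over k is sum_k C(11,k) = 2^11.
Total = 2^11 = 2048

2048


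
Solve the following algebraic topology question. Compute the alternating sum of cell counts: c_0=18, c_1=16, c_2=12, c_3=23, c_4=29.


chi = sum_k (-1)^k c_k.
= (-1)^0*18 + (-1)^1*16 + (-1)^2*12 + (-1)^3*23 + (-1)^4*29
= (18) + (-16) + (12) + (-23) + (29)
= 20

20


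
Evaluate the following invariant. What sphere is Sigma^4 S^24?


Each suspension raises dimension by 1: Sigma S^n = S^{n+1}.
Sigma^4 S^24 = S^{24+4} = S^28

28


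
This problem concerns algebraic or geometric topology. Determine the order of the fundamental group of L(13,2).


pi_1(L(p,q)) = Z/pZ for any q coprime to p.
|pi_1(L(13,2))| = 13

13


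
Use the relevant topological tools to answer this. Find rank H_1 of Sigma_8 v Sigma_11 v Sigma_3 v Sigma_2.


For a wedge X v Y: reduced H_k(X v Y) = H_k(X) + H_k(Y).
Each Sigma_g contributes b_1 = 2g.
b_1 = 16 + 22 + 6 + 4 = 48

48


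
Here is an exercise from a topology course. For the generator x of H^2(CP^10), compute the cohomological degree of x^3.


|x| = 2 in H^*(CP^n).
|x^3| = 3 * |x| = 3 * 2 = 6

6


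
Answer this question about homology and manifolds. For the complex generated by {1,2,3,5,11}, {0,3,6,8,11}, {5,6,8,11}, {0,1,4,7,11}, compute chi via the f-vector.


Enumerate all faces; f-vector: f_0=10, f_1=29, f_2=33, f_3=16, f_4=3.
chi = sum (-1)^k f_k = 1

1


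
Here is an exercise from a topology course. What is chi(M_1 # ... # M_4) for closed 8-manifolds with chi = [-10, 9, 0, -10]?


For n-manifolds: chi(A#B) = chi(A) + chi(B) - chi(S^8).
chi(S^8) = 1 + (-1)^8 = 2.
chi(#) = (sum chi_i) - (4-1)*chi(S^8) = -11 - 3*2 = -17

-17


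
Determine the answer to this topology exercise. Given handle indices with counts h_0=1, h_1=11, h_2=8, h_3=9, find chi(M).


Handles of index k contribute (-1)^k to chi (same as CW cells).
chi = (1) + (-11) + (8) + (-9) = -11

-11


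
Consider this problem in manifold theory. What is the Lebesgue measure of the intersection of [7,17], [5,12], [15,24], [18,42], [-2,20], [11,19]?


Intersection = [max(a_i), min(b_i)] = [18, 12].
Since 18 > 12, the intersection is empty.
Length = 0

0


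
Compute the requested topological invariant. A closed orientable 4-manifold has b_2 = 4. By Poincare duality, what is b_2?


Poincare duality for closed orientable n-manifolds: b_k = b_{n-k}.
Here n = 4, so b_2 = b_2 = 4

4


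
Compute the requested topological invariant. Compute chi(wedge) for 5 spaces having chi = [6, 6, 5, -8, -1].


chi(A v B) = chi(A) + chi(B) - 1 (one point identified).
For 5 spaces: chi = (sum chi_i) - (5 - 1).
sum = 8; chi = 8 - 4 = 4

4


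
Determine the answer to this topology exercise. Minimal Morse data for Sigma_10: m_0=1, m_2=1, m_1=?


A perfect Morse function has m_k = b_k.
For Sigma_10: b_0=1, b_1=2g=20, b_2=1.
Saddles m_1 = 2g = 20

20


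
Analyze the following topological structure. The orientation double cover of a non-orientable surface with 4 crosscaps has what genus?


chi(N_4) = 2 - 4 = -2.
Double cover: chi(Sigma_g) = 2 * chi(N_4) = 2*(-2) = -4.
2 - 2g = -4, so g = (2 - (-4))/2 = 6/2 = 3

3


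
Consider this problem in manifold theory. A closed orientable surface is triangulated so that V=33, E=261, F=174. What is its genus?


chi = V - E + F = 33 - 261 + 174 = -54
For orientable closed surface: chi = 2 - 2g, so g = (2 - chi)/2.
g = (2 - (-54)) / 2 = 56 / 2 = 28

28


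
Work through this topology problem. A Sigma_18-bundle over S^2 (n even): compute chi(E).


chi(S^2) = 2 (n even), chi(Sigma_18) = 2 - 2*18 = -34.
chi(E) = 2 * (-34) = -68

-68


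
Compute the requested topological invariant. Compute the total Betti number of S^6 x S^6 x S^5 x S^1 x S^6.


Total Betti number is multiplicative under products.
Each S^d (d>=1) has total Betti number 2.
There are 5 sphere factors.
Total = 2^5 = 32

32


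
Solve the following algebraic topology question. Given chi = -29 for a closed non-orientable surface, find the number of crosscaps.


chi = 2 - k for closed non-orientable surfaces with k crosscaps.
-29 = 2 - k
k = 2 - (-29) = 31

31


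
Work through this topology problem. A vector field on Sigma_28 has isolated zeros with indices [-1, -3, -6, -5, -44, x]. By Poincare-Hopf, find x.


Poincare-Hopf: sum of indices = chi(M).
chi(Sigma_28) = 2 - 2*28 = -54.
Sum of known indices = -59.
x = chi - (sum known) = -54 - (-59) = 5

5


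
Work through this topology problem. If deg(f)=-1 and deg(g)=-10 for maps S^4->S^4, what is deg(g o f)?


Degree is multiplicative under composition: deg(g o f) = deg(g) * deg(f).
= -10 * -1 = 10

10


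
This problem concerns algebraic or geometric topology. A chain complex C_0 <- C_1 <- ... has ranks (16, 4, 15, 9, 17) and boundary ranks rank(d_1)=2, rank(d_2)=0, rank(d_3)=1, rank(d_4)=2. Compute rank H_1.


rank H_k = rank(ker d_k) - rank(im d_{k+1}).
rank(ker d_1) = rank(C_1) - rank(d_1) = 4 - 2 = 2.
rank(im d_{1+1}) = 0.
rank H_1 = 2 - 0 = 2

2


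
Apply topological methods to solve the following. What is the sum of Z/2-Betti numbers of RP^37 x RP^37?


dim H^*(RP^n; Z/2) = n+1 (one Z/2 in each degree 0..n).
Total Betti number is multiplicative.
Total = (37+1) * (37+1) = 38 * 38 = 1444

1444


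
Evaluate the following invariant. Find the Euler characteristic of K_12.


K_12: V = 12, E = C(12,2) = 66.
chi = V - E = 12 - 66 = -54

-54


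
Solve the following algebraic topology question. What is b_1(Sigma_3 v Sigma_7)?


For a wedge: H_1(A v B) = H_1(A) + H_1(B).
b_1(Sigma_3) = 6, b_1(Sigma_7) = 14.
b_1 = 6 + 14 = 20

20


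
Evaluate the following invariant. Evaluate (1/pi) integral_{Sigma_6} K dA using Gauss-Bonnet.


Gauss-Bonnet: integral K dA = 2*pi*chi(M).
chi(Sigma_6) = 2 - 2*6 = -10.
(integral K dA)/pi = 2*chi = 2*(-10) = -20

-20


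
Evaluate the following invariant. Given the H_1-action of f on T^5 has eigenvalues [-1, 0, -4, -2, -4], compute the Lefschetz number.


For a torus self-map: L(f) = det(I - A) where A acts on H_1.
L(f) = (1--1) * (1-0) * (1--4) * (1--2) * (1--4) = 2 * 1 * 5 * 3 * 5 = 150

150


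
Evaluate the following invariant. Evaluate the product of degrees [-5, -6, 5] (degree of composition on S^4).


Degree is multiplicative: deg(composition) = product of degrees.
= (-5) * (-6) * (5) = 150

150


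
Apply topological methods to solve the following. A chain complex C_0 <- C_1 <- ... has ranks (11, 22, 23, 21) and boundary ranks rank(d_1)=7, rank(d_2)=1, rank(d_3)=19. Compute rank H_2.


rank H_k = rank(ker d_k) - rank(im d_{k+1}).
rank(ker d_2) = rank(C_2) - rank(d_2) = 23 - 1 = 22.
rank(im d_{2+1}) = 19.
rank H_2 = 22 - 19 = 3

3


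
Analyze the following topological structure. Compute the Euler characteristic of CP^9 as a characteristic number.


For any closed oriented manifold, <e(TM),[M]> = chi(M).
chi(CP^9) = 9+1 = 10

10


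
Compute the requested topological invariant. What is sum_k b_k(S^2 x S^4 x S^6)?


Total Betti number is multiplicative under products.
Each S^d (d>=1) has total Betti number 2.
There are 3 sphere factors.
Total = 2^3 = 8

8


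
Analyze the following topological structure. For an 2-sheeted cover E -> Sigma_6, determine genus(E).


For an n-sheeted cover: chi(E) = n * chi(B).
chi(Sigma_6) = 2 - 2*6 = -10.
chi(E) = 2 * (-10) = -20.
genus(E) = (2 - chi(E))/2 = (2 - (-20))/2 = 22/2 = 11

11


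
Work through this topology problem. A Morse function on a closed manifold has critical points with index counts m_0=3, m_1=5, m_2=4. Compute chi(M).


Morse theory: chi(M) = sum_k (-1)^k m_k where m_k = #(index-k critical points).
= (3) + (-5) + (4) = 2

2


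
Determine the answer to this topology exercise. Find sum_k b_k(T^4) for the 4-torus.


b_k(T^4) = C(4,k), so the sum over k is sum_k C(4,k) = 2^4.
Total = 2^4 = 16

16


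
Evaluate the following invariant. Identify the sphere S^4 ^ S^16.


S^m ^ S^n = S^{m+n}.
k = 4 + 16 = 20

20


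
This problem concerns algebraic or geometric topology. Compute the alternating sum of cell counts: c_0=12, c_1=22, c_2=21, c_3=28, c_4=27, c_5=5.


chi = sum_k (-1)^k c_k.
= (-1)^0*12 + (-1)^1*22 + (-1)^2*21 + (-1)^3*28 + (-1)^4*27 + (-1)^5*5
= (12) + (-22) + (21) + (-28) + (27) + (-5)
= 5

5


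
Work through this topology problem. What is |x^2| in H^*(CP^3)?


|x| = 2 in H^*(CP^n).
|x^2| = 2 * |x| = 2 * 2 = 4

4


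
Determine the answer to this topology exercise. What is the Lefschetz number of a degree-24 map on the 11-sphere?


On S^11: L(f) = tr(f_0*) + (-1)^11 tr(f_11*) = 1 + (-1)^11 * deg(f).
L(f) = 1 + (-1)^11 * 24 = 1 + -24 = -23

-23


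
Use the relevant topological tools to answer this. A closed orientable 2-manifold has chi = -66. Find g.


chi = 2 - 2g for closed orientable surfaces.
-66 = 2 - 2g
2g = 2 - (-66) = 68
g = 34

34


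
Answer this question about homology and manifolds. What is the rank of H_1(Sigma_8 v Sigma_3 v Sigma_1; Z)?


For a wedge X v Y: reduced H_k(X v Y) = H_k(X) + H_k(Y).
Each Sigma_g contributes b_1 = 2g.
b_1 = 16 + 6 + 2 = 24

24


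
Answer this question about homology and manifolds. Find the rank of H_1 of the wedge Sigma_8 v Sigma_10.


For a wedge: H_1(A v B) = H_1(A) + H_1(B).
b_1(Sigma_8) = 16, b_1(Sigma_10) = 20.
b_1 = 16 + 20 = 36

36


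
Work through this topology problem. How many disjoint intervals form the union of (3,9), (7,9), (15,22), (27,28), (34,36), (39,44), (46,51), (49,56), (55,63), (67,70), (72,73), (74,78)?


Sort and merge overlapping open intervals.
Merged: (3,9), (15,22), (27,28), (34,36), (39,44), (46,63), (67,70), (72,73), (74,78).
Number of components = 9

9


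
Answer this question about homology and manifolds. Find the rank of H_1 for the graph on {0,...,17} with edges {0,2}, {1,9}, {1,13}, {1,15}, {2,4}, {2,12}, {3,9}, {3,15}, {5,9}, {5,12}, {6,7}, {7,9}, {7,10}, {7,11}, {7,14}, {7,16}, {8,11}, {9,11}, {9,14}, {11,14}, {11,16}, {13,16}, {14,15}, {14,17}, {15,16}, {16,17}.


b_1 = E - V + (number of components).
E = 26, V = 18, components = 1.
b_1 = 26 - 18 + 1 = 9

9


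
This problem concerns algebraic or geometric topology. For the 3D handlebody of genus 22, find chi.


A genus-g handlebody deformation retracts to a wedge of g circles.
chi(vee_g S^1) = 1 - g.
chi(H_22) = 1 - 22 = -21

-21


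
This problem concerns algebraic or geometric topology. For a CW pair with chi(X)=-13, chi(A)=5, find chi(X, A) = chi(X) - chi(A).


Relative Euler characteristic: chi(X, A) = chi(X) - chi(A).
= -13 - (5) = -18

-18


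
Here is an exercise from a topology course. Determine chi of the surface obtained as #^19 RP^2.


For a non-orientable closed surface with k crosscaps: chi = 2 - k.
Here k = 19.
chi = 2 - 19 = -17

-17


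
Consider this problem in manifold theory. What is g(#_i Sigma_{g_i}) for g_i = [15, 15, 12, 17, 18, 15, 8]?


Genus is additive under connected sum of orientable surfaces.
g = 15 + 15 + 12 + 17 + 18 + 15 + 8 = 100

100


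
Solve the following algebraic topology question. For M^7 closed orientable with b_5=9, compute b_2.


Poincare duality for closed orientable n-manifolds: b_k = b_{n-k}.
Here n = 7, so b_2 = b_5 = 9

9


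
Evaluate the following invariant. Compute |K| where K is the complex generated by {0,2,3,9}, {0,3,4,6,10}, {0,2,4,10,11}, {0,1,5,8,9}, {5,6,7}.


Each maximal simplex on m vertices has 2^m - 1 nonempty faces.
Take the union (dedupe shared faces).
Total distinct faces = 98

98


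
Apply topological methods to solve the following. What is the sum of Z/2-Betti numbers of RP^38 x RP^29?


dim H^*(RP^n; Z/2) = n+1 (one Z/2 in each degree 0..n).
Total Betti number is multiplicative.
Total = (38+1) * (29+1) = 39 * 30 = 1170

1170


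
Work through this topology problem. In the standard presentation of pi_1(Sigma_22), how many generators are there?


Standard presentation: pi_1(Sigma_g) = <a_1,b_1,...,a_g,b_g | [a_1,b_1]...[a_g,b_g] = 1>.
Number of generators = 2g = 2*22 = 44

44


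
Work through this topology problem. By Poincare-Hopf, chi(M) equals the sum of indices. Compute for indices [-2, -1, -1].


Poincare-Hopf: chi(M) = sum of indices of zeros.
chi = (-2) + (-1) + (-1) = -4

-4


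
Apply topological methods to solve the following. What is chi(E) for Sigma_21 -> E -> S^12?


chi(S^12) = 2 (n even), chi(Sigma_21) = 2 - 2*21 = -40.
chi(E) = 2 * (-40) = -80

-80


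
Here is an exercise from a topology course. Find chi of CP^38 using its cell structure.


CP^38 has one cell in each even dimension 0, 2, ..., 2*38 (38+1 cells total).
All cells are even-dimensional, so chi = number of cells.
chi = 38 + 1 = 39

39


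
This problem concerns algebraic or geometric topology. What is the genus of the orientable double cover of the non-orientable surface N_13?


chi(N_13) = 2 - 13 = -11.
Double cover: chi(Sigma_g) = 2 * chi(N_13) = 2*(-11) = -22.
2 - 2g = -22, so g = (2 - (-22))/2 = 24/2 = 12

12


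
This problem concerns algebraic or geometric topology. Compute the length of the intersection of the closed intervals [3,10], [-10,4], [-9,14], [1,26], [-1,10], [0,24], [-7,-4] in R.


Intersection = [max(a_i), min(b_i)] = [3, -4].
Since 3 > -4, the intersection is empty.
Length = 0

0


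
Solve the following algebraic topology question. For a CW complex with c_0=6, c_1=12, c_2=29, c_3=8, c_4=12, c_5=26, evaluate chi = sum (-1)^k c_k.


chi = sum_k (-1)^k c_k.
= (-1)^0*6 + (-1)^1*12 + (-1)^2*29 + (-1)^3*8 + (-1)^4*12 + (-1)^5*26
= (6) + (-12) + (29) + (-8) + (12) + (-26)
= 1

1


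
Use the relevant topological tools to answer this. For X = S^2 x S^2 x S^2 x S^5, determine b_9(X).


Each S^d has Poincare polynomial 1 + t^d.
The product S^2 x S^2 x S^2 x S^5 has Poincare polynomial prod(1+t^d_i).
Expanding: b_0=1, b_2=3, b_4=3, b_5=1, b_6=1, b_7=3, b_9=3, b_11=1.
b_9 = 3

3


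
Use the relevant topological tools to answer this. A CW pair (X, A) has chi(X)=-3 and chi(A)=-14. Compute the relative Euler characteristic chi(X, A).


Relative Euler characteristic: chi(X, A) = chi(X) - chi(A).
= -3 - (-14) = 11

11


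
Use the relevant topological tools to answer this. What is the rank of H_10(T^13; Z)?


By the Kunneth formula, b_k(T^n) = C(n,k).
b_10(T^13) = C(13,10).
C(13,10) = 13!/(10!*3!) = 286

286


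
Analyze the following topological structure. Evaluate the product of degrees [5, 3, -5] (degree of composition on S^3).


Degree is multiplicative: deg(composition) = product of degrees.
= (5) * (3) * (-5) = -75

-75


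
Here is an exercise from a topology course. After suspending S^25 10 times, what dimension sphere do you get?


Each suspension raises dimension by 1: Sigma S^n = S^{n+1}.
Sigma^10 S^25 = S^{25+10} = S^35

35


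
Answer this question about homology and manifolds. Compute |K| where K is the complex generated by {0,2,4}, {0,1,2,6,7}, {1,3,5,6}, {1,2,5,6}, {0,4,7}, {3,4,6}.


Each maximal simplex on m vertices has 2^m - 1 nonempty faces.
Take the union (dedupe shared faces).
Total distinct faces = 56

56


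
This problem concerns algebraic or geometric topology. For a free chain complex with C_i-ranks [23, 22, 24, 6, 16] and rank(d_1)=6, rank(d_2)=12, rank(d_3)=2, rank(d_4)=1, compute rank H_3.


rank H_k = rank(ker d_k) - rank(im d_{k+1}).
rank(ker d_3) = rank(C_3) - rank(d_3) = 6 - 2 = 4.
rank(im d_{3+1}) = 1.
rank H_3 = 4 - 1 = 3

3


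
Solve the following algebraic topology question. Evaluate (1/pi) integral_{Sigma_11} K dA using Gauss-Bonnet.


Gauss-Bonnet: integral K dA = 2*pi*chi(M).
chi(Sigma_11) = 2 - 2*11 = -20.
(integral K dA)/pi = 2*chi = 2*(-20) = -40

-40


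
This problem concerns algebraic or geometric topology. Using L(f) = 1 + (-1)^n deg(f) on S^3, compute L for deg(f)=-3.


On S^3: L(f) = tr(f_0*) + (-1)^3 tr(f_3*) = 1 + (-1)^3 * deg(f).
L(f) = 1 + (-1)^3 * -3 = 1 + 3 = 4

4


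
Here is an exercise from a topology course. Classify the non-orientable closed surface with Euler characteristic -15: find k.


chi = 2 - k for closed non-orientable surfaces with k crosscaps.
-15 = 2 - k
k = 2 - (-15) = 17

17


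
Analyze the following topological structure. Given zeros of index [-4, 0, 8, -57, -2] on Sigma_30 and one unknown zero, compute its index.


Poincare-Hopf: sum of indices = chi(M).
chi(Sigma_30) = 2 - 2*30 = -58.
Sum of known indices = -55.
x = chi - (sum known) = -58 - (-55) = -3

-3


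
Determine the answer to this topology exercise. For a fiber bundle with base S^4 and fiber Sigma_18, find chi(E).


chi(S^4) = 2 (n even), chi(Sigma_18) = 2 - 2*18 = -34.
chi(E) = 2 * (-34) = -68

-68


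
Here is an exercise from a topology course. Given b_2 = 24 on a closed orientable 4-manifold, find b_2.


Poincare duality for closed orientable n-manifolds: b_k = b_{n-k}.
Here n = 4, so b_2 = b_2 = 24

24


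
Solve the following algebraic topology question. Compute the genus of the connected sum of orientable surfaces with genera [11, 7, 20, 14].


Genus is additive under connected sum of orientable surfaces.
g = 11 + 7 + 20 + 14 = 52

52


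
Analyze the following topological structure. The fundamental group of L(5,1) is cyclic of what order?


pi_1(L(p,q)) = Z/pZ for any q coprime to p.
|pi_1(L(5,1))| = 5

5


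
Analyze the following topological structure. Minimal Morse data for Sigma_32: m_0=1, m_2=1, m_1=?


A perfect Morse function has m_k = b_k.
For Sigma_32: b_0=1, b_1=2g=64, b_2=1.
Saddles m_1 = 2g = 64

64


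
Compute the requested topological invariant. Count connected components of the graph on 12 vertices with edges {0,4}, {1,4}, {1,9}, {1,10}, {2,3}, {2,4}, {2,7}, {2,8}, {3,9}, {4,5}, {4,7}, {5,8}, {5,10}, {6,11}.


Run DFS/union-find over 12 vertices.
V = 12, E = 14.
Number of components = 2

2


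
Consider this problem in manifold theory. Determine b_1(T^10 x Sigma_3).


pi_1(A x B) = pi_1(A) x pi_1(B); rank of abelianization = b_1.
b_1(T^10) = 10, b_1(Sigma_3) = 2*3 = 6.
b_1(product) = 10 + 6 = 16

16


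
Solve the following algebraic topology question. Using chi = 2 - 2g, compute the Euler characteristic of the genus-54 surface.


For a closed orientable surface of genus g: chi = 2 - 2g.
Here g = 54.
chi = 2 - 2*54 = 2 - 108 = -106

-106


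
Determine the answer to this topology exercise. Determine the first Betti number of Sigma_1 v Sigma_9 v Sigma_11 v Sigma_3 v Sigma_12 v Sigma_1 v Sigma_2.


For a wedge X v Y: reduced H_k(X v Y) = H_k(X) + H_k(Y).
Each Sigma_g contributes b_1 = 2g.
b_1 = 2 + 18 + 22 + 6 + 24 + 2 + 4 = 78

78


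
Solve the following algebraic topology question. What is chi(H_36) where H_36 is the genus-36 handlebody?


A genus-g handlebody deformation retracts to a wedge of g circles.
chi(vee_g S^1) = 1 - g.
chi(H_36) = 1 - 36 = -35

-35


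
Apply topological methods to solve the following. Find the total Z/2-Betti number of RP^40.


H^k(RP^40; Z/2) = Z/2 for each 0 <= k <= 40.
Total dimension = 40 + 1 = 41

41


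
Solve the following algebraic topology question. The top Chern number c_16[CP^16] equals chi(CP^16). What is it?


For any closed oriented manifold, <e(TM),[M]> = chi(M).
chi(CP^16) = 16+1 = 17

17


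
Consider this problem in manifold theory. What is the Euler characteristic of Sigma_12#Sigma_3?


chi(Sigma_12) = 2 - 2*12 = -22
chi(Sigma_3) = 2 - 2*3 = -4
For surfaces: chi(A#B) = chi(A) + chi(B) - 2.
chi = -22 + -4 - 2 = -28

-28


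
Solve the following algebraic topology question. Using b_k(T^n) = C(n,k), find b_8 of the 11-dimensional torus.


By the Kunneth formula, b_k(T^n) = C(n,k).
b_8(T^11) = C(11,8).
C(11,8) = 11!/(8!*3!) = 165

165


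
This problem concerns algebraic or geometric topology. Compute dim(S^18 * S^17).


Join of spheres: S^m * S^n = S^{m+n+1}.
dim = 18 + 17 + 1 = 36

36


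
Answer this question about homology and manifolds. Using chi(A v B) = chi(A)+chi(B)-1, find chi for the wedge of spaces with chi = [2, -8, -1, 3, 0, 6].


chi(A v B) = chi(A) + chi(B) - 1 (one point identified).
For 6 spaces: chi = (sum chi_i) - (6 - 1).
sum = 2; chi = 2 - 5 = -3

-3


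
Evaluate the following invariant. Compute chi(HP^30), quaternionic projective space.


HP^30 has one cell in each dimension 0, 4, ..., 4*30 (30+1 cells, all even-dim).
chi = 30 + 1 = 31

31


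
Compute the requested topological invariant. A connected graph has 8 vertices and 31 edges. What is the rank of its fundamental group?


For a connected graph: rank(pi_1) = b_1 = E - V + 1 = 1 - chi.
chi = V - E = 8 - 31 = -23.
rank = 1 - (-23) = 31 - 8 + 1 = 24

24


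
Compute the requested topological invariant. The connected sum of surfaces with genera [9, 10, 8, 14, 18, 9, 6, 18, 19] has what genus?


Genus is additive under connected sum of orientable surfaces.
g = 9 + 10 + 8 + 14 + 18 + 9 + 6 + 18 + 19 = 111

111


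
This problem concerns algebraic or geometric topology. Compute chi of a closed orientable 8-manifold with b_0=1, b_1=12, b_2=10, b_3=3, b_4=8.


By Poincare duality b_k = b_{8-k}, so full Betti numbers: b_0=1, b_1=12, b_2=10, b_3=3, b_4=8, b_5=3, b_6=10, b_7=12, b_8=1.
chi = sum (-1)^k b_k = 0

0


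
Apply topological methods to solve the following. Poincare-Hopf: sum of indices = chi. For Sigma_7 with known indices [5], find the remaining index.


Poincare-Hopf: sum of indices = chi(M).
chi(Sigma_7) = 2 - 2*7 = -12.
Sum of known indices = 5.
x = chi - (sum known) = -12 - (5) = -17

-17


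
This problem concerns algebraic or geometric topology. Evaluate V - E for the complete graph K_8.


K_8: V = 8, E = C(8,2) = 28.
chi = V - E = 8 - 28 = -20

-20


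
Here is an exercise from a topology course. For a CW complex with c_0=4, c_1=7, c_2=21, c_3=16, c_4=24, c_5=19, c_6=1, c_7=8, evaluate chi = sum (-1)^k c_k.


chi = sum_k (-1)^k c_k.
= (-1)^0*4 + (-1)^1*7 + (-1)^2*21 + (-1)^3*16 + (-1)^4*24 + (-1)^5*19 + (-1)^6*1 + (-1)^7*8
= (4) + (-7) + (21) + (-16) + (24) + (-19) + (1) + (-8)
= 0

0


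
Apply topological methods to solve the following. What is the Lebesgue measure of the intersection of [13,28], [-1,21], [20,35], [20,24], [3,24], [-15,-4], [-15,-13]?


Intersection = [max(a_i), min(b_i)] = [20, -13].
Since 20 > -13, the intersection is empty.
Length = 0

0


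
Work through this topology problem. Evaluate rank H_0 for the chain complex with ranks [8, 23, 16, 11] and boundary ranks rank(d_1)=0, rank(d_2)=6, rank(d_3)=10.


rank H_k = rank(ker d_k) - rank(im d_{k+1}).
rank(ker d_0) = rank(C_0) - rank(d_0) = 8 - 0 = 8.
rank(im d_{0+1}) = 0.
rank H_0 = 8 - 0 = 8

8


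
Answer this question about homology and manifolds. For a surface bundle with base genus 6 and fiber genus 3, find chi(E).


For a fiber bundle F -> E -> B (with CW structure): chi(E) = chi(B) * chi(F).
chi(Sigma_6) = -10, chi(Sigma_3) = -4.
chi(E) = (-10) * (-4) = 40

40


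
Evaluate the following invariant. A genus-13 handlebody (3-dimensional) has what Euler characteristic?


A genus-g handlebody deformation retracts to a wedge of g circles.
chi(vee_g S^1) = 1 - g.
chi(H_13) = 1 - 13 = -12

-12


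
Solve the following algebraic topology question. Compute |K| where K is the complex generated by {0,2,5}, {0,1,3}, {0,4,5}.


Each maximal simplex on m vertices has 2^m - 1 nonempty faces.
Take the union (dedupe shared faces).
Total distinct faces = 17

17


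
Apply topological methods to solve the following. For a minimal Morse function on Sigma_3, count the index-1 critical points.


A perfect Morse function has m_k = b_k.
For Sigma_3: b_0=1, b_1=2g=6, b_2=1.
Saddles m_1 = 2g = 6

6


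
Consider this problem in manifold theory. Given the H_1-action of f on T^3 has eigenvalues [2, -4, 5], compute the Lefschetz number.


For a torus self-map: L(f) = det(I - A) where A acts on H_1.
L(f) = (1-2) * (1--4) * (1-5) = -1 * 5 * -4 = 20

20


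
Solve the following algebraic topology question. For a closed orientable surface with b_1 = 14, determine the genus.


For a closed orientable surface: b_1 = 2g.
14 = 2g
g = 14 / 2 = 7

7


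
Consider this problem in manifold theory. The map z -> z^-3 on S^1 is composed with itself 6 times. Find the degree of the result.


deg(f) = -3. Degree is multiplicative: deg(f^6) = (deg f)^6.
deg(f^6) = (-3)^6 = 729

729


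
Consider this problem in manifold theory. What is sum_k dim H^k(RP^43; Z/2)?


H^k(RP^43; Z/2) = Z/2 for each 0 <= k <= 43.
Total dimension = 43 + 1 = 44

44


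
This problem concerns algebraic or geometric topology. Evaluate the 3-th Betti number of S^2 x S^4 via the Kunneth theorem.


Each S^d has Poincare polynomial 1 + t^d.
The product S^2 x S^4 has Poincare polynomial prod(1+t^d_i).
Expanding: b_0=1, b_2=1, b_4=1, b_6=1.
b_3 = 0

0


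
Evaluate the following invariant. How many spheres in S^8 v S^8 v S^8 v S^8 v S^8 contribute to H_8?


For a wedge of spheres, H_k (k>0) is free on one generator per sphere of dimension k.
Spheres of dimension 8: count = 5.
b_8 = 5

5


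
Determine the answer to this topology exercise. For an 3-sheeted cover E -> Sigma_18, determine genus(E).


For an n-sheeted cover: chi(E) = n * chi(B).
chi(Sigma_18) = 2 - 2*18 = -34.
chi(E) = 3 * (-34) = -102.
genus(E) = (2 - chi(E))/2 = (2 - (-102))/2 = 104/2 = 52

52


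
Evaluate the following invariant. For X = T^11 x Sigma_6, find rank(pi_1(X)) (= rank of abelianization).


pi_1(A x B) = pi_1(A) x pi_1(B); rank of abelianization = b_1.
b_1(T^11) = 11, b_1(Sigma_6) = 2*6 = 12.
b_1(product) = 11 + 12 = 23

23


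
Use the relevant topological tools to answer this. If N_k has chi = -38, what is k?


chi = 2 - k for closed non-orientable surfaces with k crosscaps.
-38 = 2 - k
k = 2 - (-38) = 40

40


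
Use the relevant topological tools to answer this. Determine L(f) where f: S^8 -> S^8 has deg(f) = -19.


On S^8: L(f) = tr(f_0*) + (-1)^8 tr(f_8*) = 1 + (-1)^8 * deg(f).
L(f) = 1 + (-1)^8 * -19 = 1 + -19 = -18

-18


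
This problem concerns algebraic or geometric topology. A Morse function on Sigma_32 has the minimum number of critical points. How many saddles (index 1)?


A perfect Morse function has m_k = b_k.
For Sigma_32: b_0=1, b_1=2g=64, b_2=1.
Saddles m_1 = 2g = 64

64


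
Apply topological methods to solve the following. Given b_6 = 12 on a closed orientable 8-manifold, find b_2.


Poincare duality for closed orientable n-manifolds: b_k = b_{n-k}.
Here n = 8, so b_2 = b_6 = 12

12


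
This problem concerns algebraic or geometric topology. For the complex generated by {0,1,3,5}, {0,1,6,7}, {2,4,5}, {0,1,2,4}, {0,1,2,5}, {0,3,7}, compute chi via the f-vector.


Enumerate all faces; f-vector: f_0=8, f_1=19, f_2=16, f_3=4.
chi = sum (-1)^k f_k = 1

1


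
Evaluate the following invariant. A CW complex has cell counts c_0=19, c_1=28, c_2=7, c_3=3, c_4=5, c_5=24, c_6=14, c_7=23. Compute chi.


chi = sum_k (-1)^k c_k.
= (-1)^0*19 + (-1)^1*28 + (-1)^2*7 + (-1)^3*3 + (-1)^4*5 + (-1)^5*24 + (-1)^6*14 + (-1)^7*23
= (19) + (-28) + (7) + (-3) + (5) + (-24) + (14) + (-23)
= -33

-33


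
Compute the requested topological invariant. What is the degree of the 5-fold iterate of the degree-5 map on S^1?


deg(f) = 5. Degree is multiplicative: deg(f^5) = (deg f)^5.
deg(f^5) = (5)^5 = 3125

3125


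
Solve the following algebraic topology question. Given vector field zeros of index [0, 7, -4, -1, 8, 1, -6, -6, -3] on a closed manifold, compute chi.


Poincare-Hopf: chi(M) = sum of indices of zeros.
chi = (0) + (7) + (-4) + (-1) + (8) + (1) + (-6) + (-6) + (-3) = -4

-4


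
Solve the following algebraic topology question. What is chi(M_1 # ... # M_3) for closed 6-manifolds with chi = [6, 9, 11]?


For n-manifolds: chi(A#B) = chi(A) + chi(B) - chi(S^6).
chi(S^6) = 1 + (-1)^6 = 2.
chi(#) = (sum chi_i) - (3-1)*chi(S^6) = 26 - 2*2 = 22

22


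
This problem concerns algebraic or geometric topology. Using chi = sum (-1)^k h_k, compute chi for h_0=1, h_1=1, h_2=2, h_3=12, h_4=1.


Handles of index k contribute (-1)^k to chi (same as CW cells).
chi = (1) + (-1) + (2) + (-12) + (1) = -9

-9


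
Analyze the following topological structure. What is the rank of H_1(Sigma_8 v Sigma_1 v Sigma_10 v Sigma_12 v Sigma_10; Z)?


For a wedge X v Y: reduced H_k(X v Y) = H_k(X) + H_k(Y).
Each Sigma_g contributes b_1 = 2g.
b_1 = 16 + 2 + 20 + 24 + 20 = 82

82


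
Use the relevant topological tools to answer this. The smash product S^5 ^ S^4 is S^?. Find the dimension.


S^m ^ S^n = S^{m+n}.
k = 5 + 4 = 9

9


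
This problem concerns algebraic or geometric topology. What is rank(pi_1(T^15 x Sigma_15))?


pi_1(A x B) = pi_1(A) x pi_1(B); rank of abelianization = b_1.
b_1(T^15) = 15, b_1(Sigma_15) = 2*15 = 30.
b_1(product) = 15 + 30 = 45

45
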